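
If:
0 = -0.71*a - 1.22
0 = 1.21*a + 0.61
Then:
No Solution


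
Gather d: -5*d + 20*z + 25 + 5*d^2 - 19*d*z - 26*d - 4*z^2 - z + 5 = 5*d^2 + d*(-19*z - 31) - 4*z^2 + 19*z + 30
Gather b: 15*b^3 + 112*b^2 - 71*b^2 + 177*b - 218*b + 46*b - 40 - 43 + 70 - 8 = 15*b^3 + 41*b^2 + 5*b - 21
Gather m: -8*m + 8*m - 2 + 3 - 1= 0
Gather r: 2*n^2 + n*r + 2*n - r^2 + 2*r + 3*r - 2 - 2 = 2*n^2 + 2*n - r^2 + r*(n + 5) - 4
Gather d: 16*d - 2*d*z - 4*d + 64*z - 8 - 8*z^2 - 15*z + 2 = d*(12 - 2*z) - 8*z^2 + 49*z - 6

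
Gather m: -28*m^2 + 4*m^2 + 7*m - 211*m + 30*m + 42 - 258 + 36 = -24*m^2 - 174*m - 180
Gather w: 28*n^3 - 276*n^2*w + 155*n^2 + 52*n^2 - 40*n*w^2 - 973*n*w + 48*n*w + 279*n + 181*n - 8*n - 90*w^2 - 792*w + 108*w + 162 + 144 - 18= 28*n^3 + 207*n^2 + 452*n + w^2*(-40*n - 90) + w*(-276*n^2 - 925*n - 684) + 288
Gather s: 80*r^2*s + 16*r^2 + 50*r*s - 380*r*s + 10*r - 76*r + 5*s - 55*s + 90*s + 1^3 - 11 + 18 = 16*r^2 - 66*r + s*(80*r^2 - 330*r + 40) + 8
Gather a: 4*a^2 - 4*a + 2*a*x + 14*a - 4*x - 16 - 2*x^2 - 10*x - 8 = 4*a^2 + a*(2*x + 10) - 2*x^2 - 14*x - 24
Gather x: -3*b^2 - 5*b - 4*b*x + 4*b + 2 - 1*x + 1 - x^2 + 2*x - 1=-3*b^2 - b - x^2 + x*(1 - 4*b) + 2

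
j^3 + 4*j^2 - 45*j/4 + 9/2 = (j - 3/2)*(j - 1/2)*(j + 6)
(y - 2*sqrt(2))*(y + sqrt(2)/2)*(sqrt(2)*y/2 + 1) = sqrt(2)*y^3/2 - y^2/2 - 5*sqrt(2)*y/2 - 2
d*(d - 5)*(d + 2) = d^3 - 3*d^2 - 10*d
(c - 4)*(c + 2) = c^2 - 2*c - 8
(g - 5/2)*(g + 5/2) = g^2 - 25/4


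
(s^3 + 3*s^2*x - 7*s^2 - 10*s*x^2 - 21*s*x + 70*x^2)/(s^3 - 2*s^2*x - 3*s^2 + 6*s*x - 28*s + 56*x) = (s + 5*x)/(s + 4)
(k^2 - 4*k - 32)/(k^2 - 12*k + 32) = (k + 4)/(k - 4)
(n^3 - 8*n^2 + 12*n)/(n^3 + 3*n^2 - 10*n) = (n - 6)/(n + 5)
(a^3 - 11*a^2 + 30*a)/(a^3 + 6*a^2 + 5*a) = (a^2 - 11*a + 30)/(a^2 + 6*a + 5)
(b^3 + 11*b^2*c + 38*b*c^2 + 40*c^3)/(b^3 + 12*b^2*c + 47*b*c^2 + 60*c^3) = (b + 2*c)/(b + 3*c)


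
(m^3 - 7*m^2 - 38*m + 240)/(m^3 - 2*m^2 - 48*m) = (m - 5)/m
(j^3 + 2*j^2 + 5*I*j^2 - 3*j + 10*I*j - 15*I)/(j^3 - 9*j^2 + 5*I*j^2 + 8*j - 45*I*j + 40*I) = (j + 3)/(j - 8)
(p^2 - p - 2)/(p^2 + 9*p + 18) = (p^2 - p - 2)/(p^2 + 9*p + 18)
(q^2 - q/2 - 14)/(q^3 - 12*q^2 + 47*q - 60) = (q + 7/2)/(q^2 - 8*q + 15)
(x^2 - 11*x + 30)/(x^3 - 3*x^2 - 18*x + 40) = (x - 6)/(x^2 + 2*x - 8)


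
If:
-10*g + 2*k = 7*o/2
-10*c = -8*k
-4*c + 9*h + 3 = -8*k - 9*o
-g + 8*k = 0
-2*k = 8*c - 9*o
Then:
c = 0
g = 0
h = -1/3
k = 0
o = 0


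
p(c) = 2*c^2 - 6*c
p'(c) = 4*c - 6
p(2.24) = -3.40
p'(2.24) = 2.96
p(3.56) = 3.99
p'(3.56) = 8.24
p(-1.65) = 15.34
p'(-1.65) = -12.60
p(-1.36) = 11.86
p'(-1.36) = -11.44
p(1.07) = -4.13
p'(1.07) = -1.72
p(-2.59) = 28.96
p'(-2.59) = -16.36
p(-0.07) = 0.43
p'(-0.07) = -6.28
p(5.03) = 20.42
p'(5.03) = 14.12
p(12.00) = 216.00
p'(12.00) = 42.00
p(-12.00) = 360.00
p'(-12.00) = -54.00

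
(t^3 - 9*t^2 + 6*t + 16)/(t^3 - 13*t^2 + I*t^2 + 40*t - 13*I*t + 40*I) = (t^2 - t - 2)/(t^2 + t*(-5 + I) - 5*I)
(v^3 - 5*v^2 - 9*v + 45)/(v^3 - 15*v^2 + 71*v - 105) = (v + 3)/(v - 7)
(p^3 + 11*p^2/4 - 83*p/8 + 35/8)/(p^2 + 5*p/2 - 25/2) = (8*p^2 - 18*p + 7)/(4*(2*p - 5))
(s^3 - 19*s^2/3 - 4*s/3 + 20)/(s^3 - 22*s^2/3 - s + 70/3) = (s - 6)/(s - 7)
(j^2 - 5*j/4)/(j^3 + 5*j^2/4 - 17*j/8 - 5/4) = 2*j/(2*j^2 + 5*j + 2)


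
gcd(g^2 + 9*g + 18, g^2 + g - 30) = g + 6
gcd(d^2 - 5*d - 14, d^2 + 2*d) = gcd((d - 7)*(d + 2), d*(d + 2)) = d + 2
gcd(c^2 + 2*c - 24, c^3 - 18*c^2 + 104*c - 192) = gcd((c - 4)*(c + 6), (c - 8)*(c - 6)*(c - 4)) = c - 4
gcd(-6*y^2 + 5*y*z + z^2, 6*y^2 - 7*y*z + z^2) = y - z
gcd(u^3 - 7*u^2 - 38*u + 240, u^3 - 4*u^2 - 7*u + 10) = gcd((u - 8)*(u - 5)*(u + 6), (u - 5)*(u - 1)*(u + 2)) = u - 5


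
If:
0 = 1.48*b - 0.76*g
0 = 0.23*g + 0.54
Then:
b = -1.21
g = -2.35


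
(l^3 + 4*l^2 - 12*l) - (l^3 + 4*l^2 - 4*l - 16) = 16 - 8*l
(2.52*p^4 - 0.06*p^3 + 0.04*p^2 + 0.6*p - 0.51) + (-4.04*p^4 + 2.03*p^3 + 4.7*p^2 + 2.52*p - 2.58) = -1.52*p^4 + 1.97*p^3 + 4.74*p^2 + 3.12*p - 3.09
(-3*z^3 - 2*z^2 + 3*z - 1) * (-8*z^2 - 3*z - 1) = 24*z^5 + 25*z^4 - 15*z^3 + z^2 + 1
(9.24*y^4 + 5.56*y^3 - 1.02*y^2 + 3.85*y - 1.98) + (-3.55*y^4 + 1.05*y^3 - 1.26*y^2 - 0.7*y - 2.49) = 5.69*y^4 + 6.61*y^3 - 2.28*y^2 + 3.15*y - 4.47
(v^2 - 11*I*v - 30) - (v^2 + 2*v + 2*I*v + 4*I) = -2*v - 13*I*v - 30 - 4*I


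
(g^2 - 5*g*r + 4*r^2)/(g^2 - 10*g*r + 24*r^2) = (-g + r)/(-g + 6*r)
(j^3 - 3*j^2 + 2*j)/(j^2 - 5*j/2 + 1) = 2*j*(j - 1)/(2*j - 1)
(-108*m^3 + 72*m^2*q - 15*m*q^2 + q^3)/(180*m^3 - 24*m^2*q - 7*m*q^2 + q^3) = (-3*m + q)/(5*m + q)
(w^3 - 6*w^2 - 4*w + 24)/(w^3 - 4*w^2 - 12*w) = (w - 2)/w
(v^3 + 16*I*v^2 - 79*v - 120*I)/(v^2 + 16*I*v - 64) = (v^2 + 8*I*v - 15)/(v + 8*I)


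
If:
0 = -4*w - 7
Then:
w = -7/4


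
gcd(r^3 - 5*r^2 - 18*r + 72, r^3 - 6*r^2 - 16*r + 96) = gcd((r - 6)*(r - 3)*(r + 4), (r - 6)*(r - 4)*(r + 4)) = r^2 - 2*r - 24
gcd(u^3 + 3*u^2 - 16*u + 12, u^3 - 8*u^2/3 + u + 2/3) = u^2 - 3*u + 2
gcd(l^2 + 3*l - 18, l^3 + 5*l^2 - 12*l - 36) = l^2 + 3*l - 18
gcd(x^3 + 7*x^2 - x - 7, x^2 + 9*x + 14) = x + 7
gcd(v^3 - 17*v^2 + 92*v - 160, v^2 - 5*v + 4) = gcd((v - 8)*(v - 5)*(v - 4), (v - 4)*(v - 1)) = v - 4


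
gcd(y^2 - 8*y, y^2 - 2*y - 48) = y - 8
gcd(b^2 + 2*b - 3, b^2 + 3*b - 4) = b - 1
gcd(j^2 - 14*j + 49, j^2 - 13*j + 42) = j - 7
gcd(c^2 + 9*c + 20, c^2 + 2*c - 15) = c + 5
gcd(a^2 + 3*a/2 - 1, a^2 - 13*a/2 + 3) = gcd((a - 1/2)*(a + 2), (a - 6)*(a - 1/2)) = a - 1/2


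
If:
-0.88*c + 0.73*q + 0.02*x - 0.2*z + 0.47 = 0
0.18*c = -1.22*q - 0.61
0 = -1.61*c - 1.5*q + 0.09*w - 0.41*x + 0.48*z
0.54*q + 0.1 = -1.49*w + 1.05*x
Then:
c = 0.139451022652965 - 0.161395902489272*z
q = 0.0238125102033352*z - 0.520574741047159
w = 1.42150073553223*z + 1.2750164814529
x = 2.02942366805031*z + 1.63682304495177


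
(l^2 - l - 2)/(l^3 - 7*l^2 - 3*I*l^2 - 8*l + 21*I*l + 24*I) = (l - 2)/(l^2 - l*(8 + 3*I) + 24*I)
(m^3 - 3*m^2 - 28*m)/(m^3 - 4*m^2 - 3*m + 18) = m*(m^2 - 3*m - 28)/(m^3 - 4*m^2 - 3*m + 18)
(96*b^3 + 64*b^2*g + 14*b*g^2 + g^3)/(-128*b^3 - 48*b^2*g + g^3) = (-6*b - g)/(8*b - g)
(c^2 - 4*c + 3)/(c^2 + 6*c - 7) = (c - 3)/(c + 7)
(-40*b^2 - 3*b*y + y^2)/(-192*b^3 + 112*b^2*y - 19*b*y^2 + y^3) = (5*b + y)/(24*b^2 - 11*b*y + y^2)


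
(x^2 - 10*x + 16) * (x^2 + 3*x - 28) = x^4 - 7*x^3 - 42*x^2 + 328*x - 448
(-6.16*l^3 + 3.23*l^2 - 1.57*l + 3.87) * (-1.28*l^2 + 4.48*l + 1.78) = 7.8848*l^5 - 31.7312*l^4 + 5.5152*l^3 - 6.2378*l^2 + 14.543*l + 6.8886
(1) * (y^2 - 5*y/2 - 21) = y^2 - 5*y/2 - 21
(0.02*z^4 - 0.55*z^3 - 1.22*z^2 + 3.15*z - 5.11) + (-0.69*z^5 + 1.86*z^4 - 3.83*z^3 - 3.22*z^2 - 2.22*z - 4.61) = -0.69*z^5 + 1.88*z^4 - 4.38*z^3 - 4.44*z^2 + 0.93*z - 9.72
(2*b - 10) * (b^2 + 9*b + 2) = 2*b^3 + 8*b^2 - 86*b - 20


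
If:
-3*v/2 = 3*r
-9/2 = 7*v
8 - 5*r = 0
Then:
No Solution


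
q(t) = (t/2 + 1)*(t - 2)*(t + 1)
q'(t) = (t/2 + 1)*(t - 2) + (t/2 + 1)*(t + 1) + (t - 2)*(t + 1)/2 = 3*t^2/2 + t - 2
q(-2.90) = -4.19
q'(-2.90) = 7.72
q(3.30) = 14.81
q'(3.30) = 17.64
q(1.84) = -0.87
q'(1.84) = 4.92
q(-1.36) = 0.39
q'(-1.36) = -0.59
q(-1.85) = 0.25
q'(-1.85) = 1.28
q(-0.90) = -0.16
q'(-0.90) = -1.68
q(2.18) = 1.20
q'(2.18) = 7.31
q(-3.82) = -14.94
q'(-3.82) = 16.07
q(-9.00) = -308.00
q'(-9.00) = 110.50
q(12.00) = 910.00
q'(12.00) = 226.00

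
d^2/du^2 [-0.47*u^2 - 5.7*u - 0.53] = -0.940000000000000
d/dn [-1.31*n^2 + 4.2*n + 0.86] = 4.2 - 2.62*n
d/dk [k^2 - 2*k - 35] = 2*k - 2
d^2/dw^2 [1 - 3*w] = 0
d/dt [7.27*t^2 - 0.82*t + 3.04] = 14.54*t - 0.82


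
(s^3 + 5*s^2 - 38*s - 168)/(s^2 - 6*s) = s + 11 + 28/s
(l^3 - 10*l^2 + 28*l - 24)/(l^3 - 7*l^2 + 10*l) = (l^2 - 8*l + 12)/(l*(l - 5))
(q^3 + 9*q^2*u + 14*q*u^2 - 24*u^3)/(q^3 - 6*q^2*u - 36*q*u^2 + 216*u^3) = (q^2 + 3*q*u - 4*u^2)/(q^2 - 12*q*u + 36*u^2)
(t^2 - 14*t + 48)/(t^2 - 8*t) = (t - 6)/t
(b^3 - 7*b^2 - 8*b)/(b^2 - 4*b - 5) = b*(b - 8)/(b - 5)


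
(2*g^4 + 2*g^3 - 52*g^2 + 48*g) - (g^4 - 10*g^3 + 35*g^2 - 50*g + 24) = g^4 + 12*g^3 - 87*g^2 + 98*g - 24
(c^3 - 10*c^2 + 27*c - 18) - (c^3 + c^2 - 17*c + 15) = -11*c^2 + 44*c - 33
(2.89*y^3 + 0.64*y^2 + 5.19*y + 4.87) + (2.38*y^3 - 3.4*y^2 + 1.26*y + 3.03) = 5.27*y^3 - 2.76*y^2 + 6.45*y + 7.9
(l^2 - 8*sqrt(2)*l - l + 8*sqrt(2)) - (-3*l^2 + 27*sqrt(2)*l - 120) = 4*l^2 - 35*sqrt(2)*l - l + 8*sqrt(2) + 120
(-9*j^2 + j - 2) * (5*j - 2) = -45*j^3 + 23*j^2 - 12*j + 4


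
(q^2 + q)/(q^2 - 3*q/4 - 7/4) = 4*q/(4*q - 7)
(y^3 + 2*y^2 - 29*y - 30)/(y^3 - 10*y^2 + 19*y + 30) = (y + 6)/(y - 6)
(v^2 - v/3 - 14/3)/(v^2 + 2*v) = (v - 7/3)/v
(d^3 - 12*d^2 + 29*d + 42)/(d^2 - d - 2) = (d^2 - 13*d + 42)/(d - 2)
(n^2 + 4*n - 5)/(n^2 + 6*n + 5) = (n - 1)/(n + 1)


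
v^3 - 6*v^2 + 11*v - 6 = (v - 3)*(v - 2)*(v - 1)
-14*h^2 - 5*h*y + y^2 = (-7*h + y)*(2*h + y)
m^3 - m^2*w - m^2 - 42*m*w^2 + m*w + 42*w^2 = (m - 1)*(m - 7*w)*(m + 6*w)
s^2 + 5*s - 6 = (s - 1)*(s + 6)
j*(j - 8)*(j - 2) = j^3 - 10*j^2 + 16*j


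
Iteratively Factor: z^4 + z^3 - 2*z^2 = (z)*(z^3 + z^2 - 2*z) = z*(z + 2)*(z^2 - z) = z*(z - 1)*(z + 2)*(z)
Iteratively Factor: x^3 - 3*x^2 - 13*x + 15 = (x - 1)*(x^2 - 2*x - 15) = (x - 1)*(x + 3)*(x - 5)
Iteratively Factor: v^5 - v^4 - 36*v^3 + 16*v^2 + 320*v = (v - 4)*(v^4 + 3*v^3 - 24*v^2 - 80*v) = v*(v - 4)*(v^3 + 3*v^2 - 24*v - 80) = v*(v - 5)*(v - 4)*(v^2 + 8*v + 16) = v*(v - 5)*(v - 4)*(v + 4)*(v + 4)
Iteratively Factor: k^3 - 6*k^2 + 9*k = (k - 3)*(k^2 - 3*k) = (k - 3)^2*(k)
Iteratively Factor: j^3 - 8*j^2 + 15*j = (j - 3)*(j^2 - 5*j) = j*(j - 3)*(j - 5)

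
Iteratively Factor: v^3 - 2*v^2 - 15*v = (v)*(v^2 - 2*v - 15) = v*(v - 5)*(v + 3)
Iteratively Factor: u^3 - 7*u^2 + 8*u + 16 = (u - 4)*(u^2 - 3*u - 4) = (u - 4)^2*(u + 1)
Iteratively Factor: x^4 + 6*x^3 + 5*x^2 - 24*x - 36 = (x + 3)*(x^3 + 3*x^2 - 4*x - 12) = (x - 2)*(x + 3)*(x^2 + 5*x + 6) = (x - 2)*(x + 3)^2*(x + 2)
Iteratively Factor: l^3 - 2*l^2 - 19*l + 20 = (l - 5)*(l^2 + 3*l - 4) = (l - 5)*(l + 4)*(l - 1)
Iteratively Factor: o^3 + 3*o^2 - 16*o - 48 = (o + 3)*(o^2 - 16) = (o - 4)*(o + 3)*(o + 4)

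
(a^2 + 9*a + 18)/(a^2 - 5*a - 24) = (a + 6)/(a - 8)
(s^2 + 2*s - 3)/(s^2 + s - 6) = (s - 1)/(s - 2)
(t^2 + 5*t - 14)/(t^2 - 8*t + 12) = (t + 7)/(t - 6)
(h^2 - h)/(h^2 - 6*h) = (h - 1)/(h - 6)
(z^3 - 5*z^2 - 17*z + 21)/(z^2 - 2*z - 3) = (-z^3 + 5*z^2 + 17*z - 21)/(-z^2 + 2*z + 3)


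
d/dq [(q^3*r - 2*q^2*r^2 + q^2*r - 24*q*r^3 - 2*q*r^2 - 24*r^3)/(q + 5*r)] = r*(2*q^3 + 13*q^2*r + q^2 - 20*q*r^2 + 10*q*r - 120*r^3 + 14*r^2)/(q^2 + 10*q*r + 25*r^2)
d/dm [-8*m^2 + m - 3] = 1 - 16*m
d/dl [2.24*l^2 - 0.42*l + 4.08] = 4.48*l - 0.42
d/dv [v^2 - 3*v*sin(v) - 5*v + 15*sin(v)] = -3*v*cos(v) + 2*v - 3*sin(v) + 15*cos(v) - 5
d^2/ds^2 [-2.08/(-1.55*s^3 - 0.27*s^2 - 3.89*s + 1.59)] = (-(19.344*s + 1.1232)*(1.55*s^3 + 0.27*s^2 + 3.89*s - 1.59) + 2.08*(4.65*s^2 + 0.54*s + 3.89)*(9.3*s^2 + 1.08*s + 7.78))/(1.55*s^3 + 0.27*s^2 + 3.89*s - 1.59)^3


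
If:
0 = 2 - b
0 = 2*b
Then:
No Solution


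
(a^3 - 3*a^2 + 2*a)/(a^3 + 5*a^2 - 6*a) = (a - 2)/(a + 6)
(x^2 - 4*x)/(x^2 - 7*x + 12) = x/(x - 3)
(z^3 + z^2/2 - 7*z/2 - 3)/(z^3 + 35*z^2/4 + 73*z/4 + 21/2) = 2*(2*z^2 - z - 6)/(4*z^2 + 31*z + 42)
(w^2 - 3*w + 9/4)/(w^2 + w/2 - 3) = (w - 3/2)/(w + 2)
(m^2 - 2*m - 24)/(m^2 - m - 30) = (m + 4)/(m + 5)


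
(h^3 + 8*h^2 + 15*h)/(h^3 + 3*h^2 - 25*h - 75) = h/(h - 5)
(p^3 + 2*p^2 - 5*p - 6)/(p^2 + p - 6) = p + 1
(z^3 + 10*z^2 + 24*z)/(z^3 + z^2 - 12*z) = (z + 6)/(z - 3)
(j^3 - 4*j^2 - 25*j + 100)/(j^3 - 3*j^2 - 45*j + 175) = (j^2 + j - 20)/(j^2 + 2*j - 35)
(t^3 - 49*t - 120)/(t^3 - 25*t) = (t^2 - 5*t - 24)/(t*(t - 5))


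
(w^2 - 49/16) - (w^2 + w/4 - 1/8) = -w/4 - 47/16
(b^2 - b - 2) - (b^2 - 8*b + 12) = 7*b - 14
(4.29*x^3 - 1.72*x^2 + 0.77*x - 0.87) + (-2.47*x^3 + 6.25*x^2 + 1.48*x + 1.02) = 1.82*x^3 + 4.53*x^2 + 2.25*x + 0.15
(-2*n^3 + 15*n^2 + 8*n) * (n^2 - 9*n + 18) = -2*n^5 + 33*n^4 - 163*n^3 + 198*n^2 + 144*n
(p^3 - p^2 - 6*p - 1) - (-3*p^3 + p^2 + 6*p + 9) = 4*p^3 - 2*p^2 - 12*p - 10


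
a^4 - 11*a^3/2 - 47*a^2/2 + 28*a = a*(a - 8)*(a - 1)*(a + 7/2)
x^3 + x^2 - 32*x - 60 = (x - 6)*(x + 2)*(x + 5)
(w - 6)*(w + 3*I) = w^2 - 6*w + 3*I*w - 18*I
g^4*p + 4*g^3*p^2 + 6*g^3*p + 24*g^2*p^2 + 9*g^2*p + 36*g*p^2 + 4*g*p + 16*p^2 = (g + 1)*(g + 4)*(g + 4*p)*(g*p + p)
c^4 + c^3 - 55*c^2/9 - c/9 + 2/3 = (c - 2)*(c - 1/3)*(c + 1/3)*(c + 3)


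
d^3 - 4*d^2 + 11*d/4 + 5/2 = (d - 5/2)*(d - 2)*(d + 1/2)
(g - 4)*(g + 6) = g^2 + 2*g - 24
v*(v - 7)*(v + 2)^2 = v^4 - 3*v^3 - 24*v^2 - 28*v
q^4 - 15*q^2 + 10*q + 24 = (q - 3)*(q - 2)*(q + 1)*(q + 4)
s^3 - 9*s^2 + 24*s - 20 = (s - 5)*(s - 2)^2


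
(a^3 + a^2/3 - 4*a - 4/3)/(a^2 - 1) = (3*a^3 + a^2 - 12*a - 4)/(3*(a^2 - 1))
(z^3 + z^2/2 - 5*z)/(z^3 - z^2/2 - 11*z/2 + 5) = z/(z - 1)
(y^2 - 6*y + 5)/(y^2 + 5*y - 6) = (y - 5)/(y + 6)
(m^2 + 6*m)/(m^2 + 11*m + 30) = m/(m + 5)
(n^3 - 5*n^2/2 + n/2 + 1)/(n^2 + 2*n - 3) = (n^2 - 3*n/2 - 1)/(n + 3)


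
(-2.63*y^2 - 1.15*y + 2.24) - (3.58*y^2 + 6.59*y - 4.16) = -6.21*y^2 - 7.74*y + 6.4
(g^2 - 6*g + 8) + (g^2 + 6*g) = 2*g^2 + 8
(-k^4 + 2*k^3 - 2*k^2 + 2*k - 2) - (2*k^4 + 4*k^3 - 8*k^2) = -3*k^4 - 2*k^3 + 6*k^2 + 2*k - 2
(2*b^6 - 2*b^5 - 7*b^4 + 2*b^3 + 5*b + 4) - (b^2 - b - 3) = 2*b^6 - 2*b^5 - 7*b^4 + 2*b^3 - b^2 + 6*b + 7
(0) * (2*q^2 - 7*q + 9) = 0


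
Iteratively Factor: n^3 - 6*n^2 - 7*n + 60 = (n + 3)*(n^2 - 9*n + 20) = (n - 4)*(n + 3)*(n - 5)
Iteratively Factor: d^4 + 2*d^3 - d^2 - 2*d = (d)*(d^3 + 2*d^2 - d - 2) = d*(d + 2)*(d^2 - 1) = d*(d - 1)*(d + 2)*(d + 1)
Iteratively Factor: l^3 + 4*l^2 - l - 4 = (l + 4)*(l^2 - 1) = (l - 1)*(l + 4)*(l + 1)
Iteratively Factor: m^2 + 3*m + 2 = (m + 2)*(m + 1)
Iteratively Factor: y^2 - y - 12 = (y + 3)*(y - 4)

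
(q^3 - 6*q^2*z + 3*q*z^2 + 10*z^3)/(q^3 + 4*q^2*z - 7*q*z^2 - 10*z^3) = (q - 5*z)/(q + 5*z)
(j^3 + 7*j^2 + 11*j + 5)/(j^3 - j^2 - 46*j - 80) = (j^2 + 2*j + 1)/(j^2 - 6*j - 16)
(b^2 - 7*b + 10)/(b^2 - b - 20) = (b - 2)/(b + 4)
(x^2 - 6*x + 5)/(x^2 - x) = (x - 5)/x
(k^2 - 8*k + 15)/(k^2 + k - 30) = (k - 3)/(k + 6)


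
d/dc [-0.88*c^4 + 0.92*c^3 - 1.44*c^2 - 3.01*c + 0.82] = -3.52*c^3 + 2.76*c^2 - 2.88*c - 3.01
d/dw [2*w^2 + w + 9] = 4*w + 1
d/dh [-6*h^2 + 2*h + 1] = 2 - 12*h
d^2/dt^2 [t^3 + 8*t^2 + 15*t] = 6*t + 16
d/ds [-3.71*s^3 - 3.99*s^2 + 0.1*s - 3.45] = -11.13*s^2 - 7.98*s + 0.1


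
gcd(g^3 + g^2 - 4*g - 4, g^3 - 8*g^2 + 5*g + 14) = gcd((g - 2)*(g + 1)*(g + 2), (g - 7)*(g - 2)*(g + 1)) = g^2 - g - 2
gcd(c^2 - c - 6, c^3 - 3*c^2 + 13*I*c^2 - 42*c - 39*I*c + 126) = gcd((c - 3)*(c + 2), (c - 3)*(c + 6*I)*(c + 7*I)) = c - 3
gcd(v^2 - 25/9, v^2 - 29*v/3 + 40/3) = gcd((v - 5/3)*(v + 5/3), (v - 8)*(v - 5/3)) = v - 5/3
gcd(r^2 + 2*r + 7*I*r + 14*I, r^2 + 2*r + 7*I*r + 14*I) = r^2 + r*(2 + 7*I) + 14*I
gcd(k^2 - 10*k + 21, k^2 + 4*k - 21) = k - 3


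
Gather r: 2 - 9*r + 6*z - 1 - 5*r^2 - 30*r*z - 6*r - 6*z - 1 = -5*r^2 + r*(-30*z - 15)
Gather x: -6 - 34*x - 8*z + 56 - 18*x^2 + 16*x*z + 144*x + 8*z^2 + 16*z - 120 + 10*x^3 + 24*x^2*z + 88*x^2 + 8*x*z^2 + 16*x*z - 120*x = 10*x^3 + x^2*(24*z + 70) + x*(8*z^2 + 32*z - 10) + 8*z^2 + 8*z - 70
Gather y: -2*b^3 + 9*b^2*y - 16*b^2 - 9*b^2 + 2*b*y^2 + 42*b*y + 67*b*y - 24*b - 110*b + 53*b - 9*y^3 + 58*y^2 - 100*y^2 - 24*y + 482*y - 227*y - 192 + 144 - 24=-2*b^3 - 25*b^2 - 81*b - 9*y^3 + y^2*(2*b - 42) + y*(9*b^2 + 109*b + 231) - 72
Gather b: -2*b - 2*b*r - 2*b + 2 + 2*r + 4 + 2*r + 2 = b*(-2*r - 4) + 4*r + 8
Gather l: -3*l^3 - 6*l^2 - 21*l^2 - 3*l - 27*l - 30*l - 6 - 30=-3*l^3 - 27*l^2 - 60*l - 36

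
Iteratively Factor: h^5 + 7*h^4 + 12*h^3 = (h)*(h^4 + 7*h^3 + 12*h^2) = h^2*(h^3 + 7*h^2 + 12*h) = h^2*(h + 4)*(h^2 + 3*h) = h^2*(h + 3)*(h + 4)*(h)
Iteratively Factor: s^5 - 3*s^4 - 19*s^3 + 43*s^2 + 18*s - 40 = (s - 5)*(s^4 + 2*s^3 - 9*s^2 - 2*s + 8) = (s - 5)*(s + 1)*(s^3 + s^2 - 10*s + 8) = (s - 5)*(s - 1)*(s + 1)*(s^2 + 2*s - 8) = (s - 5)*(s - 2)*(s - 1)*(s + 1)*(s + 4)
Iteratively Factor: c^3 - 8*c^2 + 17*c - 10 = (c - 1)*(c^2 - 7*c + 10) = (c - 5)*(c - 1)*(c - 2)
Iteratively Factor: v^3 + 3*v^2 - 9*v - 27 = (v + 3)*(v^2 - 9) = (v + 3)^2*(v - 3)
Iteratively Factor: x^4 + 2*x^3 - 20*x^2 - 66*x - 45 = (x + 3)*(x^3 - x^2 - 17*x - 15) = (x + 1)*(x + 3)*(x^2 - 2*x - 15) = (x + 1)*(x + 3)^2*(x - 5)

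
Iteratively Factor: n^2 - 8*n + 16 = (n - 4)*(n - 4)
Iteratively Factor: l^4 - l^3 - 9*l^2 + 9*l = (l - 1)*(l^3 - 9*l) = l*(l - 1)*(l^2 - 9) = l*(l - 3)*(l - 1)*(l + 3)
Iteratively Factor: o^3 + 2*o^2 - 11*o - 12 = (o + 1)*(o^2 + o - 12) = (o - 3)*(o + 1)*(o + 4)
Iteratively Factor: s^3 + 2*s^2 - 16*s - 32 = (s - 4)*(s^2 + 6*s + 8) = (s - 4)*(s + 2)*(s + 4)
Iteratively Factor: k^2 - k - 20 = (k - 5)*(k + 4)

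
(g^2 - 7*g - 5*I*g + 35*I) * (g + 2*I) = g^3 - 7*g^2 - 3*I*g^2 + 10*g + 21*I*g - 70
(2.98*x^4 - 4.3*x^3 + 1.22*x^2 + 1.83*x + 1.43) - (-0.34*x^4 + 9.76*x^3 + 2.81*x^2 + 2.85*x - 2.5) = 3.32*x^4 - 14.06*x^3 - 1.59*x^2 - 1.02*x + 3.93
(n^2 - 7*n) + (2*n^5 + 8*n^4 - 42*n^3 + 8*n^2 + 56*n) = 2*n^5 + 8*n^4 - 42*n^3 + 9*n^2 + 49*n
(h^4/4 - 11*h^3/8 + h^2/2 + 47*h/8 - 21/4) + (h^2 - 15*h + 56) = h^4/4 - 11*h^3/8 + 3*h^2/2 - 73*h/8 + 203/4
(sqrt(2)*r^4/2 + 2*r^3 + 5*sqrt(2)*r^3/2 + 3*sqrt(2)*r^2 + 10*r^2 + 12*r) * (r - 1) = sqrt(2)*r^5/2 + 2*r^4 + 2*sqrt(2)*r^4 + sqrt(2)*r^3/2 + 8*r^3 - 3*sqrt(2)*r^2 + 2*r^2 - 12*r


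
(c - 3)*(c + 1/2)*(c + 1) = c^3 - 3*c^2/2 - 4*c - 3/2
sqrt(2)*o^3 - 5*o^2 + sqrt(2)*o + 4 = (o - 2*sqrt(2))*(o - sqrt(2))*(sqrt(2)*o + 1)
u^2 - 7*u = u*(u - 7)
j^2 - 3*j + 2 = (j - 2)*(j - 1)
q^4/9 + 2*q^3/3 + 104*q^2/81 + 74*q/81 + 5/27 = (q/3 + 1/3)*(q/3 + 1)*(q + 1/3)*(q + 5/3)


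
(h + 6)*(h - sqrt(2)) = h^2 - sqrt(2)*h + 6*h - 6*sqrt(2)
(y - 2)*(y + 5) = y^2 + 3*y - 10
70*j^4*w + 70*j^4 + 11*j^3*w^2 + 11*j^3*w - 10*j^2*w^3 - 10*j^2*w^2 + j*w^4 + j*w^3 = (-7*j + w)*(-5*j + w)*(2*j + w)*(j*w + j)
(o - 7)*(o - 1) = o^2 - 8*o + 7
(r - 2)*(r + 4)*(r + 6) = r^3 + 8*r^2 + 4*r - 48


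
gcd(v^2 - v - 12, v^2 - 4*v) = v - 4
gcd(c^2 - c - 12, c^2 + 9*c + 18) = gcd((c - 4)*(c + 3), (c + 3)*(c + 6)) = c + 3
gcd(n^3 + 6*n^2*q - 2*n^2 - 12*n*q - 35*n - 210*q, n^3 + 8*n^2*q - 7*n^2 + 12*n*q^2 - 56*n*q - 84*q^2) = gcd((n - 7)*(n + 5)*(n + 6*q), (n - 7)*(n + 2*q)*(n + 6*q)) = n^2 + 6*n*q - 7*n - 42*q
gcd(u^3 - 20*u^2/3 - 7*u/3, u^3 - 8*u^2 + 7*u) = u^2 - 7*u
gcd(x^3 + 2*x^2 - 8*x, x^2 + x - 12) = x + 4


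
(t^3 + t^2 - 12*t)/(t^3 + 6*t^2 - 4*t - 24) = t*(t^2 + t - 12)/(t^3 + 6*t^2 - 4*t - 24)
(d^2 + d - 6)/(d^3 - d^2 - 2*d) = (d + 3)/(d*(d + 1))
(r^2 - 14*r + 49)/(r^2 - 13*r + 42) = (r - 7)/(r - 6)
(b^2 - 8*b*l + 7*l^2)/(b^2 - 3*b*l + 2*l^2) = (b - 7*l)/(b - 2*l)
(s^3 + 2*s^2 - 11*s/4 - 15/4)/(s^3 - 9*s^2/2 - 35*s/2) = (2*s^2 - s - 3)/(2*s*(s - 7))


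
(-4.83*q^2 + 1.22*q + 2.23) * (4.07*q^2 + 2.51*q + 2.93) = -19.6581*q^4 - 7.1579*q^3 - 2.0136*q^2 + 9.1719*q + 6.5339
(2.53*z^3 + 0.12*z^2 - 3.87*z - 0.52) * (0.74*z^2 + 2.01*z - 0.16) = 1.8722*z^5 + 5.1741*z^4 - 3.0274*z^3 - 8.1827*z^2 - 0.426*z + 0.0832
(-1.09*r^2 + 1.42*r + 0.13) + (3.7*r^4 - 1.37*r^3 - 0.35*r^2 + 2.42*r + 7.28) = 3.7*r^4 - 1.37*r^3 - 1.44*r^2 + 3.84*r + 7.41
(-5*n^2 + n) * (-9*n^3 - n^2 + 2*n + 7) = 45*n^5 - 4*n^4 - 11*n^3 - 33*n^2 + 7*n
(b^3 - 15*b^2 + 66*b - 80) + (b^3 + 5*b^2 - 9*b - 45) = 2*b^3 - 10*b^2 + 57*b - 125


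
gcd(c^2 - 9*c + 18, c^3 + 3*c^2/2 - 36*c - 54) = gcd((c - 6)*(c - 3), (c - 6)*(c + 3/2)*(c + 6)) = c - 6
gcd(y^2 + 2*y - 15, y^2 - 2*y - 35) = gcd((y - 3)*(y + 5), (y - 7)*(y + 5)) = y + 5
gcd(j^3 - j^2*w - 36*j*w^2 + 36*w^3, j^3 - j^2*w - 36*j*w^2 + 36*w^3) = j^3 - j^2*w - 36*j*w^2 + 36*w^3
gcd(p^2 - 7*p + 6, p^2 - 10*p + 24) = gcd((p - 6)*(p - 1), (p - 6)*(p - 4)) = p - 6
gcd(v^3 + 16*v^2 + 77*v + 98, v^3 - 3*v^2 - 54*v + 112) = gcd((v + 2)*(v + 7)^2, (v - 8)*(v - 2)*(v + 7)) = v + 7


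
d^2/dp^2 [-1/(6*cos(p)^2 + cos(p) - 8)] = (144*sin(p)^4 - 265*sin(p)^2 - 29*cos(p)/2 + 9*cos(3*p)/2 + 23)/(-6*sin(p)^2 + cos(p) - 2)^3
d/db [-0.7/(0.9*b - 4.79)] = 0.63/(0.9*b - 4.79)^2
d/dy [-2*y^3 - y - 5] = -6*y^2 - 1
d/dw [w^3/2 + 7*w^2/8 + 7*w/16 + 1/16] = 3*w^2/2 + 7*w/4 + 7/16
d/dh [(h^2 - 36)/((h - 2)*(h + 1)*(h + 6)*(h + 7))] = 2*(-h^3 + 6*h^2 + 36*h - 34)/(h^6 + 12*h^5 + 18*h^4 - 136*h^3 - 87*h^2 + 252*h + 196)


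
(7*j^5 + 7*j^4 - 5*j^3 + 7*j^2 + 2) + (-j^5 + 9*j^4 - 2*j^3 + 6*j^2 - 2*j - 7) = 6*j^5 + 16*j^4 - 7*j^3 + 13*j^2 - 2*j - 5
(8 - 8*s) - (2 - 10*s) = 2*s + 6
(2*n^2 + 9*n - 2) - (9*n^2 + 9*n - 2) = -7*n^2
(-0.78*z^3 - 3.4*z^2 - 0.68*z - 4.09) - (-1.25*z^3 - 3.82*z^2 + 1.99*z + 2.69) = 0.47*z^3 + 0.42*z^2 - 2.67*z - 6.78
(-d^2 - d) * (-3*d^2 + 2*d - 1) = 3*d^4 + d^3 - d^2 + d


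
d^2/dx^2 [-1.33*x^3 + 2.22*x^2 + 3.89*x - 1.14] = 4.44 - 7.98*x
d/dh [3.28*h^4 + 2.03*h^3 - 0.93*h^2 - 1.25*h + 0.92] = 13.12*h^3 + 6.09*h^2 - 1.86*h - 1.25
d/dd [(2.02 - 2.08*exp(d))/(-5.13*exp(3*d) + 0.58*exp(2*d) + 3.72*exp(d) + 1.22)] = (-21.3408*exp(3*d) + 32.2942*exp(2*d) - 2.3432*exp(d) - 10.052)*exp(d)/(26.3169*exp(6*d) - 5.9508*exp(5*d) - 37.8308*exp(4*d) - 8.202*exp(3*d) + 15.2536*exp(2*d) + 9.0768*exp(d) + 1.4884)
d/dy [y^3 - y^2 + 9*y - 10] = 3*y^2 - 2*y + 9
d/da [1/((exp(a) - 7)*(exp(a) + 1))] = 2*(3 - exp(a))*exp(a)/(exp(4*a) - 12*exp(3*a) + 22*exp(2*a) + 84*exp(a) + 49)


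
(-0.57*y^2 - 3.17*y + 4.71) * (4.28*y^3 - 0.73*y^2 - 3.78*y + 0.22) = -2.4396*y^5 - 13.1515*y^4 + 24.6275*y^3 + 8.4189*y^2 - 18.5012*y + 1.0362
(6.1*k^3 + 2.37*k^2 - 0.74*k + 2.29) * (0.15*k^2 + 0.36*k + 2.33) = 0.915*k^5 + 2.5515*k^4 + 14.9552*k^3 + 5.5992*k^2 - 0.8998*k + 5.3357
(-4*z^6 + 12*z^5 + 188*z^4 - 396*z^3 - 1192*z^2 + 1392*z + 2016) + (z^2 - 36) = -4*z^6 + 12*z^5 + 188*z^4 - 396*z^3 - 1191*z^2 + 1392*z + 1980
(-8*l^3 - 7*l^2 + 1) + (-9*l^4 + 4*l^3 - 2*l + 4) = -9*l^4 - 4*l^3 - 7*l^2 - 2*l + 5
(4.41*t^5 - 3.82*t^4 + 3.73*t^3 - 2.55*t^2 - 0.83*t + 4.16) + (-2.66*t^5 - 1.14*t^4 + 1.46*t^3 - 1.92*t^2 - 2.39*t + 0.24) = 1.75*t^5 - 4.96*t^4 + 5.19*t^3 - 4.47*t^2 - 3.22*t + 4.4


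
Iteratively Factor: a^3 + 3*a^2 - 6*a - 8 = (a + 1)*(a^2 + 2*a - 8) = (a - 2)*(a + 1)*(a + 4)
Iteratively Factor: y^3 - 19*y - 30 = (y + 3)*(y^2 - 3*y - 10) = (y + 2)*(y + 3)*(y - 5)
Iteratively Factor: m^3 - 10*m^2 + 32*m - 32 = (m - 2)*(m^2 - 8*m + 16) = (m - 4)*(m - 2)*(m - 4)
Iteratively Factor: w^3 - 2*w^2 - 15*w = (w + 3)*(w^2 - 5*w) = (w - 5)*(w + 3)*(w)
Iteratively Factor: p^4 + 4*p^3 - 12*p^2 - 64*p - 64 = (p - 4)*(p^3 + 8*p^2 + 20*p + 16) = (p - 4)*(p + 2)*(p^2 + 6*p + 8) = (p - 4)*(p + 2)*(p + 4)*(p + 2)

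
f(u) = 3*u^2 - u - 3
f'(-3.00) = -19.00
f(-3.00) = 27.00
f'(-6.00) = -37.00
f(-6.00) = 111.00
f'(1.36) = 7.16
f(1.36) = 1.19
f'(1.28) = 6.68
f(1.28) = 0.64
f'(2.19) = 12.14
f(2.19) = 9.20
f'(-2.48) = -15.88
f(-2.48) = 17.93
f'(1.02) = 5.12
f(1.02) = -0.90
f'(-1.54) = -10.24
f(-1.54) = 5.65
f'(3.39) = 19.34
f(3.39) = 28.09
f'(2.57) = 14.42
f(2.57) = 14.24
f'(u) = 6*u - 1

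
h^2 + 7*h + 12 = (h + 3)*(h + 4)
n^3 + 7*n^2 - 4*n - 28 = (n - 2)*(n + 2)*(n + 7)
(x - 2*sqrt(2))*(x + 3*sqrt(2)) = x^2 + sqrt(2)*x - 12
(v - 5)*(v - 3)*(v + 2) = v^3 - 6*v^2 - v + 30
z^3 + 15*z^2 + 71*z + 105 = (z + 3)*(z + 5)*(z + 7)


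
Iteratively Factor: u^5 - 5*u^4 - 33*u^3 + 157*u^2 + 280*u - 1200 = (u + 4)*(u^4 - 9*u^3 + 3*u^2 + 145*u - 300) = (u - 5)*(u + 4)*(u^3 - 4*u^2 - 17*u + 60) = (u - 5)^2*(u + 4)*(u^2 + u - 12) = (u - 5)^2*(u - 3)*(u + 4)*(u + 4)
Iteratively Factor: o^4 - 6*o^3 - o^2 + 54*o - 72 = (o - 4)*(o^3 - 2*o^2 - 9*o + 18) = (o - 4)*(o + 3)*(o^2 - 5*o + 6) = (o - 4)*(o - 2)*(o + 3)*(o - 3)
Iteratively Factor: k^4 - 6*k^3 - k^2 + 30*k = (k)*(k^3 - 6*k^2 - k + 30) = k*(k - 3)*(k^2 - 3*k - 10) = k*(k - 3)*(k + 2)*(k - 5)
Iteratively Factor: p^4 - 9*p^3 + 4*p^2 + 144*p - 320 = (p - 5)*(p^3 - 4*p^2 - 16*p + 64) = (p - 5)*(p - 4)*(p^2 - 16) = (p - 5)*(p - 4)*(p + 4)*(p - 4)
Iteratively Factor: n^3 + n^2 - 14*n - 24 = (n - 4)*(n^2 + 5*n + 6) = (n - 4)*(n + 3)*(n + 2)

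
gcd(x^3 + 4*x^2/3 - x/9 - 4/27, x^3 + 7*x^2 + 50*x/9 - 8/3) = x^2 + x - 4/9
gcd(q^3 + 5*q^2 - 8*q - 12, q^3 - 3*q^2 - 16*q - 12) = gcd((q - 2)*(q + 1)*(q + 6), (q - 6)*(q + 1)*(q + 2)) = q + 1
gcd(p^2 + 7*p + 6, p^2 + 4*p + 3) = p + 1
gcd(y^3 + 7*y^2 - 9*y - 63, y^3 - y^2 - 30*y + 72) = y - 3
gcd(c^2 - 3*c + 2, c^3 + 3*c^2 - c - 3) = c - 1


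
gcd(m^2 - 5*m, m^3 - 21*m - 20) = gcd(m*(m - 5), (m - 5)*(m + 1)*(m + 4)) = m - 5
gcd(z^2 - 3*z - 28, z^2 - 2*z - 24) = z + 4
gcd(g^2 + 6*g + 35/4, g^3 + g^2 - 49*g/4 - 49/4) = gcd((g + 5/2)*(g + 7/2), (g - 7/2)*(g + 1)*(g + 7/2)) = g + 7/2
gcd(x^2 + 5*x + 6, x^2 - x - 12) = x + 3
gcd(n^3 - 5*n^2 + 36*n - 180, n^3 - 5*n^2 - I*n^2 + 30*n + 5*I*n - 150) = n^2 + n*(-5 - 6*I) + 30*I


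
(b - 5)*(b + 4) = b^2 - b - 20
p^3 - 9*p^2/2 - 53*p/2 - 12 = (p - 8)*(p + 1/2)*(p + 3)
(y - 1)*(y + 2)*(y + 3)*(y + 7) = y^4 + 11*y^3 + 29*y^2 + y - 42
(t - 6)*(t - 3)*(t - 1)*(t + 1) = t^4 - 9*t^3 + 17*t^2 + 9*t - 18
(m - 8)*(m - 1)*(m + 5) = m^3 - 4*m^2 - 37*m + 40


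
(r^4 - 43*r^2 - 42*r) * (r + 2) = r^5 + 2*r^4 - 43*r^3 - 128*r^2 - 84*r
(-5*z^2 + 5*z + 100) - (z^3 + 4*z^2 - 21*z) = -z^3 - 9*z^2 + 26*z + 100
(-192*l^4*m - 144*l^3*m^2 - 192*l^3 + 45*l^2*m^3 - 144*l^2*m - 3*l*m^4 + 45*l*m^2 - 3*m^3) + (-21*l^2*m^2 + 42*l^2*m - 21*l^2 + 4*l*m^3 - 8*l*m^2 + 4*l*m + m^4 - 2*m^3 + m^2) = -192*l^4*m - 144*l^3*m^2 - 192*l^3 + 45*l^2*m^3 - 21*l^2*m^2 - 102*l^2*m - 21*l^2 - 3*l*m^4 + 4*l*m^3 + 37*l*m^2 + 4*l*m + m^4 - 5*m^3 + m^2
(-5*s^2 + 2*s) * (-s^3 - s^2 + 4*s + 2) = 5*s^5 + 3*s^4 - 22*s^3 - 2*s^2 + 4*s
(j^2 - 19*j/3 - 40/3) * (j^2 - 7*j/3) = j^4 - 26*j^3/3 + 13*j^2/9 + 280*j/9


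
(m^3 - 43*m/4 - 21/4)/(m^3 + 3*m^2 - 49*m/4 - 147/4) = (2*m + 1)/(2*m + 7)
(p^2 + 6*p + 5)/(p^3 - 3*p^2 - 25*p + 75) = (p + 1)/(p^2 - 8*p + 15)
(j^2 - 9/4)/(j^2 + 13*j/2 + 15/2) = (j - 3/2)/(j + 5)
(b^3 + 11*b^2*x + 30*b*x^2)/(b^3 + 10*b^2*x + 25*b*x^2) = (b + 6*x)/(b + 5*x)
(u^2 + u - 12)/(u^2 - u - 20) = (u - 3)/(u - 5)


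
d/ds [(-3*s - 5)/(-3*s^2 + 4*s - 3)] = (-9*s^2 - 30*s + 29)/(9*s^4 - 24*s^3 + 34*s^2 - 24*s + 9)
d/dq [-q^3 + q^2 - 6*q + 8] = -3*q^2 + 2*q - 6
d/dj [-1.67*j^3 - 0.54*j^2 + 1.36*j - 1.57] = -5.01*j^2 - 1.08*j + 1.36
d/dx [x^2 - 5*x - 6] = 2*x - 5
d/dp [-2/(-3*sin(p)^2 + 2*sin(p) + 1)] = 4*(1 - 3*sin(p))*cos(p)/(-3*sin(p)^2 + 2*sin(p) + 1)^2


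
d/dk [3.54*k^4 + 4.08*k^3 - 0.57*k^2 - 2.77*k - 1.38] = 14.16*k^3 + 12.24*k^2 - 1.14*k - 2.77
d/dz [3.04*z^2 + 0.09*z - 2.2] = 6.08*z + 0.09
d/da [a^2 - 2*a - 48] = 2*a - 2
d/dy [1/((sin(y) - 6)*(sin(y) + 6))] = -sin(2*y)/((sin(y) - 6)^2*(sin(y) + 6)^2)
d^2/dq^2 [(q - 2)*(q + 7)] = 2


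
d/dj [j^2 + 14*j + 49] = 2*j + 14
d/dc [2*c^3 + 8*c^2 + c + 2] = 6*c^2 + 16*c + 1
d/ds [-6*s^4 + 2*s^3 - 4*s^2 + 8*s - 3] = -24*s^3 + 6*s^2 - 8*s + 8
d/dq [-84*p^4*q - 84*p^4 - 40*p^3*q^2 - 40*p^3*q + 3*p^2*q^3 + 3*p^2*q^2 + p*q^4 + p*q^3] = p*(-84*p^3 - 80*p^2*q - 40*p^2 + 9*p*q^2 + 6*p*q + 4*q^3 + 3*q^2)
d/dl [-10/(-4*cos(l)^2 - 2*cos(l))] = 5*(sin(l)/cos(l)^2 + 4*tan(l))/(2*cos(l) + 1)^2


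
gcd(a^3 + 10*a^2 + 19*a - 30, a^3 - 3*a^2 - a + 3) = a - 1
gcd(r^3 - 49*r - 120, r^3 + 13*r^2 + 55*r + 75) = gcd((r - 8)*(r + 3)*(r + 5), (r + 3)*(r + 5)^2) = r^2 + 8*r + 15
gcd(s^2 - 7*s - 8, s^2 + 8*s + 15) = 1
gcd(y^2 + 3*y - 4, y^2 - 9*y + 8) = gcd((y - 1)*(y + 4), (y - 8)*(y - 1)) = y - 1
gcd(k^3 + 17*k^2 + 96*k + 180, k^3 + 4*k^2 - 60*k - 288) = k^2 + 12*k + 36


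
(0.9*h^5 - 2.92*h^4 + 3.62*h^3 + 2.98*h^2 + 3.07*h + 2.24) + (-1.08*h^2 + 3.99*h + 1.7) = 0.9*h^5 - 2.92*h^4 + 3.62*h^3 + 1.9*h^2 + 7.06*h + 3.94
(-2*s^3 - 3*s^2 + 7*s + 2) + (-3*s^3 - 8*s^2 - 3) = -5*s^3 - 11*s^2 + 7*s - 1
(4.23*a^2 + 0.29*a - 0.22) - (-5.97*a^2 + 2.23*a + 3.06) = 10.2*a^2 - 1.94*a - 3.28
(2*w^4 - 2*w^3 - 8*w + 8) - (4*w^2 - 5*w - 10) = 2*w^4 - 2*w^3 - 4*w^2 - 3*w + 18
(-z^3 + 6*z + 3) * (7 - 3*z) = 3*z^4 - 7*z^3 - 18*z^2 + 33*z + 21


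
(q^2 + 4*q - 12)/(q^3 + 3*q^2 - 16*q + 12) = 1/(q - 1)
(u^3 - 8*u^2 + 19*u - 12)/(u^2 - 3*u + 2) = (u^2 - 7*u + 12)/(u - 2)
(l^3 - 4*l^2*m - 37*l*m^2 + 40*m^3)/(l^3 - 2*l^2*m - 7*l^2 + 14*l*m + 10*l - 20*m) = (l^3 - 4*l^2*m - 37*l*m^2 + 40*m^3)/(l^3 - 2*l^2*m - 7*l^2 + 14*l*m + 10*l - 20*m)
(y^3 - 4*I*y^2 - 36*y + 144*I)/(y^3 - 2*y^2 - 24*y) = (y^2 + 2*y*(3 - 2*I) - 24*I)/(y*(y + 4))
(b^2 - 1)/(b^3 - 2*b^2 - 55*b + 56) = (b + 1)/(b^2 - b - 56)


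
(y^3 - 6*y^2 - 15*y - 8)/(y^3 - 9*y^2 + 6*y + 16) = (y + 1)/(y - 2)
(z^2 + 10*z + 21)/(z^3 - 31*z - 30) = (z^2 + 10*z + 21)/(z^3 - 31*z - 30)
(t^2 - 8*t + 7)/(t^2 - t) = (t - 7)/t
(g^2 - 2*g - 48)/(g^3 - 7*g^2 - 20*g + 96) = (g + 6)/(g^2 + g - 12)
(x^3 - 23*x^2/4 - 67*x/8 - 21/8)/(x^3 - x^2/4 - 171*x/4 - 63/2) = (x + 1/2)/(x + 6)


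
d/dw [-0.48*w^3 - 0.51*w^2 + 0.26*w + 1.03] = -1.44*w^2 - 1.02*w + 0.26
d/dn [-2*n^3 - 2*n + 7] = -6*n^2 - 2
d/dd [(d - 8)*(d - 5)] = 2*d - 13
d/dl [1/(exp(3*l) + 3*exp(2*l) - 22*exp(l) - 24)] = (-3*exp(2*l) - 6*exp(l) + 22)*exp(l)/(exp(3*l) + 3*exp(2*l) - 22*exp(l) - 24)^2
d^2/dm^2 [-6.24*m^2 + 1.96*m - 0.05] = -12.4800000000000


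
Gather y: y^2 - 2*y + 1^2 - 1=y^2 - 2*y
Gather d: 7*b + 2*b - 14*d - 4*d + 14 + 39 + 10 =9*b - 18*d + 63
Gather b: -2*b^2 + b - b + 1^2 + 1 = 2 - 2*b^2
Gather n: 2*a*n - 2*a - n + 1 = -2*a + n*(2*a - 1) + 1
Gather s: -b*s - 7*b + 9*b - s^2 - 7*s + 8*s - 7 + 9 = 2*b - s^2 + s*(1 - b) + 2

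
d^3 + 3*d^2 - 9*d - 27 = (d - 3)*(d + 3)^2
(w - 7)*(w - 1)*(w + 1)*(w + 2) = w^4 - 5*w^3 - 15*w^2 + 5*w + 14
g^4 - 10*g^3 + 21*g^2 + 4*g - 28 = (g - 7)*(g - 2)^2*(g + 1)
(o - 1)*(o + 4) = o^2 + 3*o - 4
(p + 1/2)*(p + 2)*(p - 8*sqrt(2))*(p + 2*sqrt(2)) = p^4 - 6*sqrt(2)*p^3 + 5*p^3/2 - 31*p^2 - 15*sqrt(2)*p^2 - 80*p - 6*sqrt(2)*p - 32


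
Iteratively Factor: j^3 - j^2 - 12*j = (j + 3)*(j^2 - 4*j) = (j - 4)*(j + 3)*(j)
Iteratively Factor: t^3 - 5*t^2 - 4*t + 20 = (t + 2)*(t^2 - 7*t + 10) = (t - 2)*(t + 2)*(t - 5)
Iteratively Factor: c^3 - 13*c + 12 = (c - 1)*(c^2 + c - 12) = (c - 1)*(c + 4)*(c - 3)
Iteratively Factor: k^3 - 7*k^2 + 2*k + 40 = (k - 4)*(k^2 - 3*k - 10) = (k - 4)*(k + 2)*(k - 5)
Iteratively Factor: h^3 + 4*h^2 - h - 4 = (h - 1)*(h^2 + 5*h + 4) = (h - 1)*(h + 1)*(h + 4)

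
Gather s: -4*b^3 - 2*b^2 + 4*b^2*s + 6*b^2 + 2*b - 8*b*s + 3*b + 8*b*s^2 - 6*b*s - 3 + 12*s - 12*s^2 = -4*b^3 + 4*b^2 + 5*b + s^2*(8*b - 12) + s*(4*b^2 - 14*b + 12) - 3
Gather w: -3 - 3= -6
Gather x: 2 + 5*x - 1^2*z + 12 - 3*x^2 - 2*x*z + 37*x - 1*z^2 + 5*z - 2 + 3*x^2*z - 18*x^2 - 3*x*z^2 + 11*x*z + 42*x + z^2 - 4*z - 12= x^2*(3*z - 21) + x*(-3*z^2 + 9*z + 84)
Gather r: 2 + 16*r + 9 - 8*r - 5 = 8*r + 6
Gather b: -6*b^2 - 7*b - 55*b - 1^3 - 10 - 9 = -6*b^2 - 62*b - 20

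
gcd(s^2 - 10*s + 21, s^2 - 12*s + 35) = s - 7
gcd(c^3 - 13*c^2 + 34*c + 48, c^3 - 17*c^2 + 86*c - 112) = c - 8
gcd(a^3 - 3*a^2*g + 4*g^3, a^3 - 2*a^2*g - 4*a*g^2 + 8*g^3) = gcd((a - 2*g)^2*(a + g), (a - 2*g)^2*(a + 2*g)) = a^2 - 4*a*g + 4*g^2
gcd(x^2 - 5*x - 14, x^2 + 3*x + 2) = x + 2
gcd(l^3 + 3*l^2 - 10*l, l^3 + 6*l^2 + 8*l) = l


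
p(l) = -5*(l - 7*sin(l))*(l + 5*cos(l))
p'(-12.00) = -323.48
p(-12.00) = -612.97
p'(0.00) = 150.00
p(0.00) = 0.00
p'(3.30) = 25.39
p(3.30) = 36.06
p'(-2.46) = 163.64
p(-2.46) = 61.85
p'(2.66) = 59.97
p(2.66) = -5.16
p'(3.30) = 25.39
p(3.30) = 36.06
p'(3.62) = -83.44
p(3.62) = 28.01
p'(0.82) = 22.80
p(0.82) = 90.93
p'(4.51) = -377.40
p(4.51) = -199.21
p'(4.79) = -364.02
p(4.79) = -304.68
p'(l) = -5*(1 - 5*sin(l))*(l - 7*sin(l)) - 5*(1 - 7*cos(l))*(l + 5*cos(l))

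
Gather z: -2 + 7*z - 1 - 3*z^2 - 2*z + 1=-3*z^2 + 5*z - 2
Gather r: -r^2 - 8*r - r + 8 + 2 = -r^2 - 9*r + 10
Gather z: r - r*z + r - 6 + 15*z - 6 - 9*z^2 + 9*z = 2*r - 9*z^2 + z*(24 - r) - 12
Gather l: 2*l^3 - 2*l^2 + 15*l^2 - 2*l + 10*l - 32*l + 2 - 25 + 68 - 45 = 2*l^3 + 13*l^2 - 24*l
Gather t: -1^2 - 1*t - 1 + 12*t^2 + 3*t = 12*t^2 + 2*t - 2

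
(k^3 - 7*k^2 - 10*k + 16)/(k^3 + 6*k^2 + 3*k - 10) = (k - 8)/(k + 5)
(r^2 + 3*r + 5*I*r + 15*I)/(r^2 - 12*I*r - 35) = (r^2 + r*(3 + 5*I) + 15*I)/(r^2 - 12*I*r - 35)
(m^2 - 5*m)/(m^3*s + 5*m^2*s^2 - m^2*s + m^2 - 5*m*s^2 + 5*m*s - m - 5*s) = m*(m - 5)/(m^3*s + 5*m^2*s^2 - m^2*s + m^2 - 5*m*s^2 + 5*m*s - m - 5*s)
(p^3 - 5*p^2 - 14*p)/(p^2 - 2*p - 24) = p*(-p^2 + 5*p + 14)/(-p^2 + 2*p + 24)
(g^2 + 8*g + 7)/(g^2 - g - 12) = (g^2 + 8*g + 7)/(g^2 - g - 12)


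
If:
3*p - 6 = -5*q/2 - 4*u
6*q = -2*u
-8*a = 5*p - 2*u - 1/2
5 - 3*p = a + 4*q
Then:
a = -1277/1034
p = 2125/1034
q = 9/517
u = -27/517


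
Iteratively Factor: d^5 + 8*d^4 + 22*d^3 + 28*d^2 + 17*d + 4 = (d + 1)*(d^4 + 7*d^3 + 15*d^2 + 13*d + 4) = (d + 1)^2*(d^3 + 6*d^2 + 9*d + 4) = (d + 1)^2*(d + 4)*(d^2 + 2*d + 1) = (d + 1)^3*(d + 4)*(d + 1)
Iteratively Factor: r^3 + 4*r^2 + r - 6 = (r + 2)*(r^2 + 2*r - 3) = (r + 2)*(r + 3)*(r - 1)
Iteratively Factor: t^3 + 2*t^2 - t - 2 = (t + 1)*(t^2 + t - 2) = (t + 1)*(t + 2)*(t - 1)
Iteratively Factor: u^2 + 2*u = (u + 2)*(u)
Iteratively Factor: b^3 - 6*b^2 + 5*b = (b - 1)*(b^2 - 5*b) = (b - 5)*(b - 1)*(b)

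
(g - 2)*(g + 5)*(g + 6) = g^3 + 9*g^2 + 8*g - 60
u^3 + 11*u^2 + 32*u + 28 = (u + 2)^2*(u + 7)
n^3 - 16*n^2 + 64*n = n*(n - 8)^2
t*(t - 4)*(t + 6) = t^3 + 2*t^2 - 24*t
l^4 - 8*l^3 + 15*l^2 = l^2*(l - 5)*(l - 3)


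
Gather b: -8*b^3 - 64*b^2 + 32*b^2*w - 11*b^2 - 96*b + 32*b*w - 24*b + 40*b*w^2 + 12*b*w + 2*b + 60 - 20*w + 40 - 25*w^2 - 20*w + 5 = -8*b^3 + b^2*(32*w - 75) + b*(40*w^2 + 44*w - 118) - 25*w^2 - 40*w + 105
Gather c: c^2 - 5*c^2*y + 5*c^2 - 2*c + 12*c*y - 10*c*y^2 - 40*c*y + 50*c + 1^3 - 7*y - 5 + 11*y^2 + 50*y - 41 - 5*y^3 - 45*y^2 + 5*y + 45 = c^2*(6 - 5*y) + c*(-10*y^2 - 28*y + 48) - 5*y^3 - 34*y^2 + 48*y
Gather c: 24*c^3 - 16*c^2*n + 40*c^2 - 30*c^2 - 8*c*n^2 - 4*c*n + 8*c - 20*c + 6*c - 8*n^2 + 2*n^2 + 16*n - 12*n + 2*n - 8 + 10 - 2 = 24*c^3 + c^2*(10 - 16*n) + c*(-8*n^2 - 4*n - 6) - 6*n^2 + 6*n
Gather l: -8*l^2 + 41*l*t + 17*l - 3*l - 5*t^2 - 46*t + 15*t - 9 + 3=-8*l^2 + l*(41*t + 14) - 5*t^2 - 31*t - 6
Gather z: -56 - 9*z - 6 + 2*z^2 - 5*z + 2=2*z^2 - 14*z - 60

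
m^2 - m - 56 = (m - 8)*(m + 7)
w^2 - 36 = (w - 6)*(w + 6)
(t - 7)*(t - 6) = t^2 - 13*t + 42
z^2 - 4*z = z*(z - 4)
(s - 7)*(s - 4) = s^2 - 11*s + 28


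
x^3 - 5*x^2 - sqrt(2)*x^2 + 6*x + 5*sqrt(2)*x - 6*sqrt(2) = (x - 3)*(x - 2)*(x - sqrt(2))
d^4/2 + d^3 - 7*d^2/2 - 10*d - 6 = (d/2 + 1/2)*(d - 3)*(d + 2)^2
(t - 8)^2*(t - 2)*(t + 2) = t^4 - 16*t^3 + 60*t^2 + 64*t - 256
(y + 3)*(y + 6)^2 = y^3 + 15*y^2 + 72*y + 108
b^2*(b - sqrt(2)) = b^3 - sqrt(2)*b^2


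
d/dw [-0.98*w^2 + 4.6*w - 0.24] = 4.6 - 1.96*w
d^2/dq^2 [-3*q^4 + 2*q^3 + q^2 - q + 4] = -36*q^2 + 12*q + 2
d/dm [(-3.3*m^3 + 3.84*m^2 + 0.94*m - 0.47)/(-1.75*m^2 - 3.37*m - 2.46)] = (5.775*m^4 + 22.242*m^3 + 13.0582*m^2 - 20.5378*m - 3.8963)/(3.0625*m^4 + 11.795*m^3 + 19.9669*m^2 + 16.5804*m + 6.0516)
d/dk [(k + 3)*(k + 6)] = 2*k + 9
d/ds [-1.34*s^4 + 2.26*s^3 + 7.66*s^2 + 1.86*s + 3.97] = -5.36*s^3 + 6.78*s^2 + 15.32*s + 1.86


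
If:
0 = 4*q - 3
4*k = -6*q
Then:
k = -9/8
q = 3/4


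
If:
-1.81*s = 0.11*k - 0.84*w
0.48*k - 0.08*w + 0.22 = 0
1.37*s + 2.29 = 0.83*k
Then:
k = -1.39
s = -2.51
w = -5.60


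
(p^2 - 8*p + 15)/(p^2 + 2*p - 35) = (p - 3)/(p + 7)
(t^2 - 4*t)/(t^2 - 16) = t/(t + 4)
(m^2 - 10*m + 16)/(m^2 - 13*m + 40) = (m - 2)/(m - 5)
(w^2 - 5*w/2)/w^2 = (w - 5/2)/w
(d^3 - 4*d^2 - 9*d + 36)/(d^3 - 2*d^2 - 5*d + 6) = (d^2 - d - 12)/(d^2 + d - 2)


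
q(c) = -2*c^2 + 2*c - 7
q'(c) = 2 - 4*c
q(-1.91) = -18.12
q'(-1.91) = 9.64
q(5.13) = -49.37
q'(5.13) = -18.52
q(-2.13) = -20.33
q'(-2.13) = 10.52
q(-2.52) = -24.74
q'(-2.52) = 12.08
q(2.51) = -14.58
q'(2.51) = -8.04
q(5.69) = -60.37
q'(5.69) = -20.76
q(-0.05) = -7.10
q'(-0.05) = 2.20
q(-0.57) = -8.79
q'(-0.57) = 4.28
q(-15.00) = -487.00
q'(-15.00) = 62.00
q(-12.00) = -319.00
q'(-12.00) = 50.00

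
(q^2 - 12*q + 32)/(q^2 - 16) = (q - 8)/(q + 4)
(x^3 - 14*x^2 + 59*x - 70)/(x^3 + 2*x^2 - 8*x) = (x^2 - 12*x + 35)/(x*(x + 4))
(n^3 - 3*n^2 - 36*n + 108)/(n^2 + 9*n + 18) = (n^2 - 9*n + 18)/(n + 3)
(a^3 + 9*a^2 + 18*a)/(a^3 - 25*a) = (a^2 + 9*a + 18)/(a^2 - 25)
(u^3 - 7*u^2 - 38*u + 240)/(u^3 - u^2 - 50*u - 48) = (u - 5)/(u + 1)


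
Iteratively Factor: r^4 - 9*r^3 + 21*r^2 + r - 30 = (r - 2)*(r^3 - 7*r^2 + 7*r + 15) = (r - 2)*(r + 1)*(r^2 - 8*r + 15) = (r - 3)*(r - 2)*(r + 1)*(r - 5)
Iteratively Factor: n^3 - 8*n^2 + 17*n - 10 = (n - 1)*(n^2 - 7*n + 10) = (n - 2)*(n - 1)*(n - 5)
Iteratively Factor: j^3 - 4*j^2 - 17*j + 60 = (j - 5)*(j^2 + j - 12) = (j - 5)*(j + 4)*(j - 3)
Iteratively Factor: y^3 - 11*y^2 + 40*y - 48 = (y - 3)*(y^2 - 8*y + 16) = (y - 4)*(y - 3)*(y - 4)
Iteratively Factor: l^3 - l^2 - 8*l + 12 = (l - 2)*(l^2 + l - 6) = (l - 2)^2*(l + 3)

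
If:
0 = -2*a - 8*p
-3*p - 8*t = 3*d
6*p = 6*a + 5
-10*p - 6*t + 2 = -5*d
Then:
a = -2/3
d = -17/174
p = 1/6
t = -3/116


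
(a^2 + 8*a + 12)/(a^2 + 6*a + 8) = (a + 6)/(a + 4)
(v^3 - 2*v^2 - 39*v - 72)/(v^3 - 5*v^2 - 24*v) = (v + 3)/v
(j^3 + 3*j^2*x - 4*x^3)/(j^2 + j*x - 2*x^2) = j + 2*x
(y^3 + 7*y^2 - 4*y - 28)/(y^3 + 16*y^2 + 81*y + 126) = (y^2 - 4)/(y^2 + 9*y + 18)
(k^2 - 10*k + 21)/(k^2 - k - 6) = (k - 7)/(k + 2)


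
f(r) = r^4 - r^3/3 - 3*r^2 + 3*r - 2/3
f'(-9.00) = -2940.00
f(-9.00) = 6533.33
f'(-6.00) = -861.00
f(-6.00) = 1241.33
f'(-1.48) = -3.28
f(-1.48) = -5.80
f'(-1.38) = -1.14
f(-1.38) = -6.02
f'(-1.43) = -2.16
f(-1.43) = -5.94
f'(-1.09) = 3.17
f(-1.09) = -5.66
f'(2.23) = 29.01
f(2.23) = 12.14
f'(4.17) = 250.64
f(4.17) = 237.88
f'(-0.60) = 5.38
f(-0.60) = -3.35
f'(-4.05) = -254.82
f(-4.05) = 229.16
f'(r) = 4*r^3 - r^2 - 6*r + 3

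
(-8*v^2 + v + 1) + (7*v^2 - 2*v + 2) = -v^2 - v + 3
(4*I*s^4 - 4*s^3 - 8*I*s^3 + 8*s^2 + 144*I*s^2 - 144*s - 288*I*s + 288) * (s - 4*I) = 4*I*s^5 + 12*s^4 - 8*I*s^4 - 24*s^3 + 160*I*s^3 + 432*s^2 - 320*I*s^2 - 864*s + 576*I*s - 1152*I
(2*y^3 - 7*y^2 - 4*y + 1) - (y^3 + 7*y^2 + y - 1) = y^3 - 14*y^2 - 5*y + 2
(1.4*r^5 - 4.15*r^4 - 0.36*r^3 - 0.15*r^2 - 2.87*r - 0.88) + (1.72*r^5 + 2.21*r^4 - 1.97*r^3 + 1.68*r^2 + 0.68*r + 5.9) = 3.12*r^5 - 1.94*r^4 - 2.33*r^3 + 1.53*r^2 - 2.19*r + 5.02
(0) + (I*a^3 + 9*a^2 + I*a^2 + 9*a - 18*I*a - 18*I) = I*a^3 + 9*a^2 + I*a^2 + 9*a - 18*I*a - 18*I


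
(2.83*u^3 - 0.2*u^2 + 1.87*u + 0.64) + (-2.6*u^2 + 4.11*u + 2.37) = 2.83*u^3 - 2.8*u^2 + 5.98*u + 3.01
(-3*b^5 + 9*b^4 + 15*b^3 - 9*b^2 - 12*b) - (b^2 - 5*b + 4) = -3*b^5 + 9*b^4 + 15*b^3 - 10*b^2 - 7*b - 4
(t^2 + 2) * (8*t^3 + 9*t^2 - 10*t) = 8*t^5 + 9*t^4 + 6*t^3 + 18*t^2 - 20*t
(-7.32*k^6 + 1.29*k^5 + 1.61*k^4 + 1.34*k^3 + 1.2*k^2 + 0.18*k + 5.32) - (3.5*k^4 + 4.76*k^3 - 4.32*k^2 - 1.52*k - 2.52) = -7.32*k^6 + 1.29*k^5 - 1.89*k^4 - 3.42*k^3 + 5.52*k^2 + 1.7*k + 7.84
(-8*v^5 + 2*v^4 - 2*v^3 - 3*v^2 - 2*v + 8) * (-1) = 8*v^5 - 2*v^4 + 2*v^3 + 3*v^2 + 2*v - 8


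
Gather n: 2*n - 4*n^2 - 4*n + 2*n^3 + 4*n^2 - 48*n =2*n^3 - 50*n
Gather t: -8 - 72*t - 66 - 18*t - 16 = -90*t - 90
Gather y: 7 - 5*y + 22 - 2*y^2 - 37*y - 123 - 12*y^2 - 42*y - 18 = -14*y^2 - 84*y - 112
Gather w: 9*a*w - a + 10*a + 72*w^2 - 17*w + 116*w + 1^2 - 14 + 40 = 9*a + 72*w^2 + w*(9*a + 99) + 27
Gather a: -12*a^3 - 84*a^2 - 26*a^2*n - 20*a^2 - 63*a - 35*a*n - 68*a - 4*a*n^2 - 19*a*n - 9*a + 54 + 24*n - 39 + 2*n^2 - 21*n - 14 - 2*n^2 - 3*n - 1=-12*a^3 + a^2*(-26*n - 104) + a*(-4*n^2 - 54*n - 140)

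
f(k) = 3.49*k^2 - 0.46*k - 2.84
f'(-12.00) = -84.22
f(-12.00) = 505.24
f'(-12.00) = -84.22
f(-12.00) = 505.24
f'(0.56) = 3.45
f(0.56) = -2.00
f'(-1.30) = -9.53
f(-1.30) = 3.66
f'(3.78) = 25.92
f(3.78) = 45.29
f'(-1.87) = -13.51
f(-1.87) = 10.22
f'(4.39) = 30.18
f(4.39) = 62.40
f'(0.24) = 1.22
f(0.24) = -2.75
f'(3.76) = 25.78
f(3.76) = 44.77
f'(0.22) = 1.08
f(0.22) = -2.77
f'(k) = 6.98*k - 0.46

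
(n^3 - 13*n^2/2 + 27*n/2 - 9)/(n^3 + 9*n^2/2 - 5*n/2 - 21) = (2*n^2 - 9*n + 9)/(2*n^2 + 13*n + 21)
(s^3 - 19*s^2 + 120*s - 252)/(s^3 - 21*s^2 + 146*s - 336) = (s - 6)/(s - 8)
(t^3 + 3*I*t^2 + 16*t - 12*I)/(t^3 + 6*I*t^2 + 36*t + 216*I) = (t^2 - 3*I*t - 2)/(t^2 + 36)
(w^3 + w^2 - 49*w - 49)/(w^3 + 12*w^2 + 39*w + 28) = (w - 7)/(w + 4)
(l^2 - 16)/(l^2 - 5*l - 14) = (16 - l^2)/(-l^2 + 5*l + 14)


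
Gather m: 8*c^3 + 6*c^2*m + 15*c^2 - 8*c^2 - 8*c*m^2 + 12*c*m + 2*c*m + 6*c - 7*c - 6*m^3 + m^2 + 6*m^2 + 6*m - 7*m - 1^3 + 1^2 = 8*c^3 + 7*c^2 - c - 6*m^3 + m^2*(7 - 8*c) + m*(6*c^2 + 14*c - 1)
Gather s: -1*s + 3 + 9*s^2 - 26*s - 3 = 9*s^2 - 27*s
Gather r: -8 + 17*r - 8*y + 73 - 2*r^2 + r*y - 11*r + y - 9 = -2*r^2 + r*(y + 6) - 7*y + 56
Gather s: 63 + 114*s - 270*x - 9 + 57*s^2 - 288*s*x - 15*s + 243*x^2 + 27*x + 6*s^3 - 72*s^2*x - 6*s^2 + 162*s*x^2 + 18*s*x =6*s^3 + s^2*(51 - 72*x) + s*(162*x^2 - 270*x + 99) + 243*x^2 - 243*x + 54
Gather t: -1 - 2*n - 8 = -2*n - 9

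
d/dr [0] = 0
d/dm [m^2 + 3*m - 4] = 2*m + 3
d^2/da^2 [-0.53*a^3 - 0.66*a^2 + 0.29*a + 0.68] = -3.18*a - 1.32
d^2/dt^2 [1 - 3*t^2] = -6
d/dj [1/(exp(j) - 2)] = -exp(j)/(exp(j) - 2)^2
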